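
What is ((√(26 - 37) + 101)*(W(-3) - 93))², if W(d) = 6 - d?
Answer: 71900640 + 1425312*I*√11 ≈ 7.1901e+7 + 4.7272e+6*I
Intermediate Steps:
((√(26 - 37) + 101)*(W(-3) - 93))² = ((√(26 - 37) + 101)*((6 - 1*(-3)) - 93))² = ((√(-11) + 101)*((6 + 3) - 93))² = ((I*√11 + 101)*(9 - 93))² = ((101 + I*√11)*(-84))² = (-8484 - 84*I*√11)²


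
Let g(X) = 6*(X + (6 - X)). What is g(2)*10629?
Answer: 382644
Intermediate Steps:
g(X) = 36 (g(X) = 6*6 = 36)
g(2)*10629 = 36*10629 = 382644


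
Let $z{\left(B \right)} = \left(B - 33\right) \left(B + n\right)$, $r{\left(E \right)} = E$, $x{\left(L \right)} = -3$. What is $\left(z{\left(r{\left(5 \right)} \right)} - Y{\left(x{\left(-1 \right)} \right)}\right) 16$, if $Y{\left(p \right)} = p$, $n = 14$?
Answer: $-8464$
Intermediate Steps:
$z{\left(B \right)} = \left(-33 + B\right) \left(14 + B\right)$ ($z{\left(B \right)} = \left(B - 33\right) \left(B + 14\right) = \left(-33 + B\right) \left(14 + B\right)$)
$\left(z{\left(r{\left(5 \right)} \right)} - Y{\left(x{\left(-1 \right)} \right)}\right) 16 = \left(\left(-462 + 5^{2} - 95\right) - -3\right) 16 = \left(\left(-462 + 25 - 95\right) + 3\right) 16 = \left(-532 + 3\right) 16 = \left(-529\right) 16 = -8464$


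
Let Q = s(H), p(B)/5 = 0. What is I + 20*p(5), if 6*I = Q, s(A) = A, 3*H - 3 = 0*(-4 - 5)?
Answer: ⅙ ≈ 0.16667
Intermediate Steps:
H = 1 (H = 1 + (0*(-4 - 5))/3 = 1 + (0*(-9))/3 = 1 + (⅓)*0 = 1 + 0 = 1)
p(B) = 0 (p(B) = 5*0 = 0)
Q = 1
I = ⅙ (I = (⅙)*1 = ⅙ ≈ 0.16667)
I + 20*p(5) = ⅙ + 20*0 = ⅙ + 0 = ⅙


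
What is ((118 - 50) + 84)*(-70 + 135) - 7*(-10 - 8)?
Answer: 10006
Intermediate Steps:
((118 - 50) + 84)*(-70 + 135) - 7*(-10 - 8) = (68 + 84)*65 - 7*(-18) = 152*65 + 126 = 9880 + 126 = 10006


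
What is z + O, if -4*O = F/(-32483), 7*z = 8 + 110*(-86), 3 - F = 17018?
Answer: -1228236369/909524 ≈ -1350.4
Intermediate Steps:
F = -17015 (F = 3 - 1*17018 = 3 - 17018 = -17015)
z = -9452/7 (z = (8 + 110*(-86))/7 = (8 - 9460)/7 = (1/7)*(-9452) = -9452/7 ≈ -1350.3)
O = -17015/129932 (O = -(-17015)/(4*(-32483)) = -(-17015)*(-1)/(4*32483) = -1/4*17015/32483 = -17015/129932 ≈ -0.13095)
z + O = -9452/7 - 17015/129932 = -1228236369/909524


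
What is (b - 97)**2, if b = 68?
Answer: 841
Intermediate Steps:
(b - 97)**2 = (68 - 97)**2 = (-29)**2 = 841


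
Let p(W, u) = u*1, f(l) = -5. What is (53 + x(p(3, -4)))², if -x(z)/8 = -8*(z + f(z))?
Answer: 273529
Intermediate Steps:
p(W, u) = u
x(z) = -320 + 64*z (x(z) = -(-64)*(z - 5) = -(-64)*(-5 + z) = -8*(40 - 8*z) = -320 + 64*z)
(53 + x(p(3, -4)))² = (53 + (-320 + 64*(-4)))² = (53 + (-320 - 256))² = (53 - 576)² = (-523)² = 273529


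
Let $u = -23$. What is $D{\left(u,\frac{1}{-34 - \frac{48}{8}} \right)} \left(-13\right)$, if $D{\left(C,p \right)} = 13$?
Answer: $-169$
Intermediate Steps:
$D{\left(u,\frac{1}{-34 - \frac{48}{8}} \right)} \left(-13\right) = 13 \left(-13\right) = -169$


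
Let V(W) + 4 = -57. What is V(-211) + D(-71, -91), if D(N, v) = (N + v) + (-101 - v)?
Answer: -233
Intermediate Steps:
D(N, v) = -101 + N
V(W) = -61 (V(W) = -4 - 57 = -61)
V(-211) + D(-71, -91) = -61 + (-101 - 71) = -61 - 172 = -233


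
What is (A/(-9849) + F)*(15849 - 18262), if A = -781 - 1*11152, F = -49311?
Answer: 1171878531778/9849 ≈ 1.1898e+8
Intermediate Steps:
A = -11933 (A = -781 - 11152 = -11933)
(A/(-9849) + F)*(15849 - 18262) = (-11933/(-9849) - 49311)*(15849 - 18262) = (-11933*(-1/9849) - 49311)*(-2413) = (11933/9849 - 49311)*(-2413) = -485652106/9849*(-2413) = 1171878531778/9849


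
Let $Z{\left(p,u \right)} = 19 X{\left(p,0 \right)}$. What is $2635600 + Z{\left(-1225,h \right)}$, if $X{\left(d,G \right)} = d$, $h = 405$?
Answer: $2612325$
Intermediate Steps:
$Z{\left(p,u \right)} = 19 p$
$2635600 + Z{\left(-1225,h \right)} = 2635600 + 19 \left(-1225\right) = 2635600 - 23275 = 2612325$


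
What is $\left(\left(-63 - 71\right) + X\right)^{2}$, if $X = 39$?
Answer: $9025$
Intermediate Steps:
$\left(\left(-63 - 71\right) + X\right)^{2} = \left(\left(-63 - 71\right) + 39\right)^{2} = \left(-134 + 39\right)^{2} = \left(-95\right)^{2} = 9025$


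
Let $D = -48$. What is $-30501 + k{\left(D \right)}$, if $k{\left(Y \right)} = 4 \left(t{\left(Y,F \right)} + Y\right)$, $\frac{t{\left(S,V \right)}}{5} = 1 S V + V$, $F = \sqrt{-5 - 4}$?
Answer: $-30693 - 2820 i \approx -30693.0 - 2820.0 i$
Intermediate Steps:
$F = 3 i$ ($F = \sqrt{-9} = 3 i \approx 3.0 i$)
$t{\left(S,V \right)} = 5 V + 5 S V$ ($t{\left(S,V \right)} = 5 \left(1 S V + V\right) = 5 \left(S V + V\right) = 5 \left(V + S V\right) = 5 V + 5 S V$)
$k{\left(Y \right)} = 4 Y + 60 i \left(1 + Y\right)$ ($k{\left(Y \right)} = 4 \left(5 \cdot 3 i \left(1 + Y\right) + Y\right) = 4 \left(15 i \left(1 + Y\right) + Y\right) = 4 \left(Y + 15 i \left(1 + Y\right)\right) = 4 Y + 60 i \left(1 + Y\right)$)
$-30501 + k{\left(D \right)} = -30501 + \left(4 \left(-48\right) + 60 i \left(1 - 48\right)\right) = -30501 - \left(192 - 60 i \left(-47\right)\right) = -30501 - \left(192 + 2820 i\right) = -30693 - 2820 i$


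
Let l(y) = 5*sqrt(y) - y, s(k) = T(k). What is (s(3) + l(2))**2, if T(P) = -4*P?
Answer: 246 - 140*sqrt(2) ≈ 48.010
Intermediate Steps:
s(k) = -4*k
l(y) = -y + 5*sqrt(y)
(s(3) + l(2))**2 = (-4*3 + (-1*2 + 5*sqrt(2)))**2 = (-12 + (-2 + 5*sqrt(2)))**2 = (-14 + 5*sqrt(2))**2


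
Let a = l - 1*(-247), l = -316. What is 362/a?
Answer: -362/69 ≈ -5.2464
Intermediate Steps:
a = -69 (a = -316 - 1*(-247) = -316 + 247 = -69)
362/a = 362/(-69) = 362*(-1/69) = -362/69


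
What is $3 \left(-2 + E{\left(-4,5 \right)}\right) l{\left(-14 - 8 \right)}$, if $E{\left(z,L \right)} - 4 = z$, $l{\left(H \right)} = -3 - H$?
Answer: $-114$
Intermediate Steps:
$E{\left(z,L \right)} = 4 + z$
$3 \left(-2 + E{\left(-4,5 \right)}\right) l{\left(-14 - 8 \right)} = 3 \left(-2 + \left(4 - 4\right)\right) \left(-3 - \left(-14 - 8\right)\right) = 3 \left(-2 + 0\right) \left(-3 - -22\right) = 3 \left(-2\right) \left(-3 + 22\right) = \left(-6\right) 19 = -114$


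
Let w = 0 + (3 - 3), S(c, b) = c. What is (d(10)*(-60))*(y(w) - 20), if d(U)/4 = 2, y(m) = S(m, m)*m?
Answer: 9600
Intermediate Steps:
w = 0 (w = 0 + 0 = 0)
y(m) = m² (y(m) = m*m = m²)
d(U) = 8 (d(U) = 4*2 = 8)
(d(10)*(-60))*(y(w) - 20) = (8*(-60))*(0² - 20) = -480*(0 - 20) = -480*(-20) = 9600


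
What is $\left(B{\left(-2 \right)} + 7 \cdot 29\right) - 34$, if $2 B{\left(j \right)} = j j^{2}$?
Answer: $165$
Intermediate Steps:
$B{\left(j \right)} = \frac{j^{3}}{2}$ ($B{\left(j \right)} = \frac{j j^{2}}{2} = \frac{j^{3}}{2}$)
$\left(B{\left(-2 \right)} + 7 \cdot 29\right) - 34 = \left(\frac{\left(-2\right)^{3}}{2} + 7 \cdot 29\right) - 34 = \left(\frac{1}{2} \left(-8\right) + 203\right) - 34 = \left(-4 + 203\right) - 34 = 199 - 34 = 165$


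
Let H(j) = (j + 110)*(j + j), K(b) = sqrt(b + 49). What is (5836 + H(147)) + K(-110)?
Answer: 81394 + I*sqrt(61) ≈ 81394.0 + 7.8102*I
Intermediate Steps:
K(b) = sqrt(49 + b)
H(j) = 2*j*(110 + j) (H(j) = (110 + j)*(2*j) = 2*j*(110 + j))
(5836 + H(147)) + K(-110) = (5836 + 2*147*(110 + 147)) + sqrt(49 - 110) = (5836 + 2*147*257) + sqrt(-61) = (5836 + 75558) + I*sqrt(61) = 81394 + I*sqrt(61)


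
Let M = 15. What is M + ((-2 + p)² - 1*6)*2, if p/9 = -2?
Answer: 803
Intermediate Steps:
p = -18 (p = 9*(-2) = -18)
M + ((-2 + p)² - 1*6)*2 = 15 + ((-2 - 18)² - 1*6)*2 = 15 + ((-20)² - 6)*2 = 15 + (400 - 6)*2 = 15 + 394*2 = 15 + 788 = 803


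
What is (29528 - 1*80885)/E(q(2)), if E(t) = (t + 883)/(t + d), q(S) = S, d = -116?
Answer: 1951566/295 ≈ 6615.5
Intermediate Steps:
E(t) = (883 + t)/(-116 + t) (E(t) = (t + 883)/(t - 116) = (883 + t)/(-116 + t))
(29528 - 1*80885)/E(q(2)) = (29528 - 1*80885)/(((883 + 2)/(-116 + 2))) = (29528 - 80885)/((885/(-114))) = -51357/((-1/114*885)) = -51357/(-295/38) = -51357*(-38/295) = 1951566/295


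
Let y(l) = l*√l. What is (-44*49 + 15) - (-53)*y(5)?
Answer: -2141 + 265*√5 ≈ -1548.4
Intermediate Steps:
y(l) = l^(3/2)
(-44*49 + 15) - (-53)*y(5) = (-44*49 + 15) - (-53)*5^(3/2) = (-2156 + 15) - (-53)*5*√5 = -2141 - (-265)*√5 = -2141 + 265*√5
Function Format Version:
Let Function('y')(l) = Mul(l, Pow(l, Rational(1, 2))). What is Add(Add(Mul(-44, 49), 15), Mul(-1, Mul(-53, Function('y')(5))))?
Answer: Add(-2141, Mul(265, Pow(5, Rational(1, 2)))) ≈ -1548.4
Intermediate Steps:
Function('y')(l) = Pow(l, Rational(3, 2))
Add(Add(Mul(-44, 49), 15), Mul(-1, Mul(-53, Function('y')(5)))) = Add(Add(Mul(-44, 49), 15), Mul(-1, Mul(-53, Pow(5, Rational(3, 2))))) = Add(Add(-2156, 15), Mul(-1, Mul(-53, Mul(5, Pow(5, Rational(1, 2)))))) = Add(-2141, Mul(-1, Mul(-265, Pow(5, Rational(1, 2))))) = Add(-2141, Mul(265, Pow(5, Rational(1, 2))))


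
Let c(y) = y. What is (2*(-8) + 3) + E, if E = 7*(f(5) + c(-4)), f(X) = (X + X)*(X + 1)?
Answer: 379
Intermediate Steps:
f(X) = 2*X*(1 + X) (f(X) = (2*X)*(1 + X) = 2*X*(1 + X))
E = 392 (E = 7*(2*5*(1 + 5) - 4) = 7*(2*5*6 - 4) = 7*(60 - 4) = 7*56 = 392)
(2*(-8) + 3) + E = (2*(-8) + 3) + 392 = (-16 + 3) + 392 = -13 + 392 = 379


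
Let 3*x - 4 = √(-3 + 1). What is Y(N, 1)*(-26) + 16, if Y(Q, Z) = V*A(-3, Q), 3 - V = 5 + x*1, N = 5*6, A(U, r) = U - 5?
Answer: -2032/3 - 208*I*√2/3 ≈ -677.33 - 98.052*I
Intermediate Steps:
A(U, r) = -5 + U
x = 4/3 + I*√2/3 (x = 4/3 + √(-3 + 1)/3 = 4/3 + √(-2)/3 = 4/3 + (I*√2)/3 = 4/3 + I*√2/3 ≈ 1.3333 + 0.4714*I)
N = 30
V = -10/3 - I*√2/3 (V = 3 - (5 + (4/3 + I*√2/3)*1) = 3 - (5 + (4/3 + I*√2/3)) = 3 - (19/3 + I*√2/3) = 3 + (-19/3 - I*√2/3) = -10/3 - I*√2/3 ≈ -3.3333 - 0.4714*I)
Y(Q, Z) = 80/3 + 8*I*√2/3 (Y(Q, Z) = (-10/3 - I*√2/3)*(-5 - 3) = (-10/3 - I*√2/3)*(-8) = 80/3 + 8*I*√2/3)
Y(N, 1)*(-26) + 16 = (80/3 + 8*I*√2/3)*(-26) + 16 = (-2080/3 - 208*I*√2/3) + 16 = -2032/3 - 208*I*√2/3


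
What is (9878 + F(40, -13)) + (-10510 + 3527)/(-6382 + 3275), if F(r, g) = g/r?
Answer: 1227876769/124280 ≈ 9879.9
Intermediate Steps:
(9878 + F(40, -13)) + (-10510 + 3527)/(-6382 + 3275) = (9878 - 13/40) + (-10510 + 3527)/(-6382 + 3275) = (9878 - 13*1/40) - 6983/(-3107) = (9878 - 13/40) - 6983*(-1/3107) = 395107/40 + 6983/3107 = 1227876769/124280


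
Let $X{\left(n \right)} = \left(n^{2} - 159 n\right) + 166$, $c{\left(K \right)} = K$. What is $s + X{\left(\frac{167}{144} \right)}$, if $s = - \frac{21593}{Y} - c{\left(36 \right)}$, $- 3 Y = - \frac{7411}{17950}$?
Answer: $- \frac{24119621891693}{153674496} \approx -1.5695 \cdot 10^{5}$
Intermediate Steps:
$Y = \frac{7411}{53850}$ ($Y = - \frac{\left(-7411\right) \frac{1}{17950}}{3} = \left(- \frac{1}{3}\right) \left(- \frac{7411}{17950}\right) = \frac{7411}{53850} \approx 0.13762$)
$X{\left(n \right)} = 166 + n^{2} - 159 n$
$s = - \frac{1163049846}{7411}$ ($s = - \frac{21593}{\frac{7411}{53850}} - 36 = \left(-21593\right) \frac{53850}{7411} - 36 = - \frac{1162783050}{7411} - 36 = - \frac{1163049846}{7411} \approx -1.5694 \cdot 10^{5}$)
$s + X{\left(\frac{167}{144} \right)} = - \frac{1163049846}{7411} + \left(166 + \left(\frac{167}{144}\right)^{2} - 159 \cdot \frac{167}{144}\right) = - \frac{1163049846}{7411} + \left(166 + \left(167 \cdot \frac{1}{144}\right)^{2} - 159 \cdot 167 \cdot \frac{1}{144}\right) = - \frac{1163049846}{7411} + \left(166 + \left(\frac{167}{144}\right)^{2} - \frac{8851}{48}\right) = - \frac{1163049846}{7411} + \left(166 + \frac{27889}{20736} - \frac{8851}{48}\right) = - \frac{1163049846}{7411} - \frac{353567}{20736} = - \frac{24119621891693}{153674496}$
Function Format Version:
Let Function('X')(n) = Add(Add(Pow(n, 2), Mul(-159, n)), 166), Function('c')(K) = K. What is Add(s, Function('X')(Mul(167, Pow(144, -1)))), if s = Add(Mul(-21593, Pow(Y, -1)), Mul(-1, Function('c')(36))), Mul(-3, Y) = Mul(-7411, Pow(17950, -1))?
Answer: Rational(-24119621891693, 153674496) ≈ -1.5695e+5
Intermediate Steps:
Y = Rational(7411, 53850) (Y = Mul(Rational(-1, 3), Mul(-7411, Pow(17950, -1))) = Mul(Rational(-1, 3), Mul(-7411, Rational(1, 17950))) = Mul(Rational(-1, 3), Rational(-7411, 17950)) = Rational(7411, 53850) ≈ 0.13762)
Function('X')(n) = Add(166, Pow(n, 2), Mul(-159, n))
s = Rational(-1163049846, 7411) (s = Add(Mul(-21593, Pow(Rational(7411, 53850), -1)), Mul(-1, 36)) = Add(Mul(-21593, Rational(53850, 7411)), -36) = Add(Rational(-1162783050, 7411), -36) = Rational(-1163049846, 7411) ≈ -1.5694e+5)
Add(s, Function('X')(Mul(167, Pow(144, -1)))) = Add(Rational(-1163049846, 7411), Add(166, Pow(Mul(167, Pow(144, -1)), 2), Mul(-159, Mul(167, Pow(144, -1))))) = Add(Rational(-1163049846, 7411), Add(166, Pow(Mul(167, Rational(1, 144)), 2), Mul(-159, Mul(167, Rational(1, 144))))) = Add(Rational(-1163049846, 7411), Add(166, Pow(Rational(167, 144), 2), Mul(-159, Rational(167, 144)))) = Add(Rational(-1163049846, 7411), Add(166, Rational(27889, 20736), Rational(-8851, 48))) = Add(Rational(-1163049846, 7411), Rational(-353567, 20736)) = Rational(-24119621891693, 153674496)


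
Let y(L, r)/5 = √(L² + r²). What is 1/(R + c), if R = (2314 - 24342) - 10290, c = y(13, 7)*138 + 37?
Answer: -32281/938273161 - 690*√218/938273161 ≈ -4.5263e-5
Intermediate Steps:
y(L, r) = 5*√(L² + r²)
c = 37 + 690*√218 (c = (5*√(13² + 7²))*138 + 37 = (5*√(169 + 49))*138 + 37 = (5*√218)*138 + 37 = 690*√218 + 37 = 37 + 690*√218 ≈ 10225.)
R = -32318 (R = -22028 - 10290 = -32318)
1/(R + c) = 1/(-32318 + (37 + 690*√218)) = 1/(-32281 + 690*√218)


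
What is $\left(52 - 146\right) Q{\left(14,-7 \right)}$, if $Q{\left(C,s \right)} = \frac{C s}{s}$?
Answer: $-1316$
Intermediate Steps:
$Q{\left(C,s \right)} = C$
$\left(52 - 146\right) Q{\left(14,-7 \right)} = \left(52 - 146\right) 14 = \left(-94\right) 14 = -1316$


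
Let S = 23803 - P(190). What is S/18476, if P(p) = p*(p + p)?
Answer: -48397/18476 ≈ -2.6195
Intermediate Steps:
P(p) = 2*p² (P(p) = p*(2*p) = 2*p²)
S = -48397 (S = 23803 - 2*190² = 23803 - 2*36100 = 23803 - 1*72200 = 23803 - 72200 = -48397)
S/18476 = -48397/18476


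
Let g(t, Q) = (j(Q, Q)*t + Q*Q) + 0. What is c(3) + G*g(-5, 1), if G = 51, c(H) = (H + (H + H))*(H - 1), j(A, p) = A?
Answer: -186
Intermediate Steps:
c(H) = 3*H*(-1 + H) (c(H) = (H + 2*H)*(-1 + H) = (3*H)*(-1 + H) = 3*H*(-1 + H))
g(t, Q) = Q² + Q*t (g(t, Q) = (Q*t + Q*Q) + 0 = (Q*t + Q²) + 0 = (Q² + Q*t) + 0 = Q² + Q*t)
c(3) + G*g(-5, 1) = 3*3*(-1 + 3) + 51*(1*(1 - 5)) = 3*3*2 + 51*(1*(-4)) = 18 + 51*(-4) = 18 - 204 = -186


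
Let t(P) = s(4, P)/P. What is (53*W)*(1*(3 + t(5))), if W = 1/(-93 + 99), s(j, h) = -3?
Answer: 106/5 ≈ 21.200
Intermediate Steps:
W = ⅙ (W = 1/6 = ⅙ ≈ 0.16667)
t(P) = -3/P
(53*W)*(1*(3 + t(5))) = (53*(⅙))*(1*(3 - 3/5)) = 53*(1*(3 - 3*⅕))/6 = 53*(1*(3 - ⅗))/6 = 53*(1*(12/5))/6 = (53/6)*(12/5) = 106/5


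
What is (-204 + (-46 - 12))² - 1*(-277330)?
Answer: 345974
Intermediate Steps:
(-204 + (-46 - 12))² - 1*(-277330) = (-204 - 58)² + 277330 = (-262)² + 277330 = 68644 + 277330 = 345974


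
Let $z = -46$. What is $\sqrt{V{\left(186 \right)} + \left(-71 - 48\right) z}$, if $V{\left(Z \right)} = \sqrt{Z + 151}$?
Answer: $\sqrt{5474 + \sqrt{337}} \approx 74.11$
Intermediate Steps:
$V{\left(Z \right)} = \sqrt{151 + Z}$
$\sqrt{V{\left(186 \right)} + \left(-71 - 48\right) z} = \sqrt{\sqrt{151 + 186} + \left(-71 - 48\right) \left(-46\right)} = \sqrt{\sqrt{337} - -5474} = \sqrt{\sqrt{337} + 5474} = \sqrt{5474 + \sqrt{337}}$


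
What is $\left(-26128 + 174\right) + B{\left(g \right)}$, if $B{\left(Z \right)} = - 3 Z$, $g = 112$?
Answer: $-26290$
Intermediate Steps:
$\left(-26128 + 174\right) + B{\left(g \right)} = \left(-26128 + 174\right) - 336 = -25954 - 336 = -26290$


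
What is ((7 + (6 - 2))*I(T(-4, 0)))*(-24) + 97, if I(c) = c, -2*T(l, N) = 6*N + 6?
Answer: 889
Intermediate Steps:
T(l, N) = -3 - 3*N (T(l, N) = -(6*N + 6)/2 = -(6 + 6*N)/2 = -3 - 3*N)
((7 + (6 - 2))*I(T(-4, 0)))*(-24) + 97 = ((7 + (6 - 2))*(-3 - 3*0))*(-24) + 97 = ((7 + 4)*(-3 + 0))*(-24) + 97 = (11*(-3))*(-24) + 97 = -33*(-24) + 97 = 792 + 97 = 889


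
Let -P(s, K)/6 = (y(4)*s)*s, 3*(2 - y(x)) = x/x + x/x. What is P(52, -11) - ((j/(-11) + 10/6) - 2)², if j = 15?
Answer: -23560384/1089 ≈ -21635.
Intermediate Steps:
y(x) = 4/3 (y(x) = 2 - (x/x + x/x)/3 = 2 - (1 + 1)/3 = 2 - ⅓*2 = 2 - ⅔ = 4/3)
P(s, K) = -8*s² (P(s, K) = -6*4*s/3*s = -8*s²)
P(52, -11) - ((j/(-11) + 10/6) - 2)² = -8*52² - ((15/(-11) + 10/6) - 2)² = -8*2704 - ((15*(-1/11) + 10*(⅙)) - 2)² = -21632 - ((-15/11 + 5/3) - 2)² = -21632 - (10/33 - 2)² = -21632 - (-56/33)² = -21632 - 1*3136/1089 = -21632 - 3136/1089 = -23560384/1089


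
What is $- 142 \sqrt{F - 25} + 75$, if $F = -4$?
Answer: $75 - 142 i \sqrt{29} \approx 75.0 - 764.69 i$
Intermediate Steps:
$- 142 \sqrt{F - 25} + 75 = - 142 \sqrt{-4 - 25} + 75 = - 142 \sqrt{-29} + 75 = - 142 i \sqrt{29} + 75 = 75 - 142 i \sqrt{29}$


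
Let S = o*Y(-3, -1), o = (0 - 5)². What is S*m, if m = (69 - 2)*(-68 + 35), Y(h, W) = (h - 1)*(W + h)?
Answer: -884400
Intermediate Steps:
Y(h, W) = (-1 + h)*(W + h)
o = 25 (o = (-5)² = 25)
m = -2211 (m = 67*(-33) = -2211)
S = 400 (S = 25*((-3)² - 1*(-1) - 1*(-3) - 1*(-3)) = 25*(9 + 1 + 3 + 3) = 25*16 = 400)
S*m = 400*(-2211) = -884400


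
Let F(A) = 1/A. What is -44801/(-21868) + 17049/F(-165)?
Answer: -866429549/308 ≈ -2.8131e+6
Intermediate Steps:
-44801/(-21868) + 17049/F(-165) = -44801/(-21868) + 17049/(1/(-165)) = -44801*(-1/21868) + 17049/(-1/165) = 631/308 + 17049*(-165) = 631/308 - 2813085 = -866429549/308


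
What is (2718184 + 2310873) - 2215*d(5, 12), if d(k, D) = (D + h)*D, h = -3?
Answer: 4789837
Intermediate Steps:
d(k, D) = D*(-3 + D) (d(k, D) = (D - 3)*D = (-3 + D)*D = D*(-3 + D))
(2718184 + 2310873) - 2215*d(5, 12) = (2718184 + 2310873) - 26580*(-3 + 12) = 5029057 - 26580*9 = 5029057 - 2215*108 = 5029057 - 239220 = 4789837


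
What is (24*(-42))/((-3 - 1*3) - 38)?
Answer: 252/11 ≈ 22.909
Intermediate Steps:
(24*(-42))/((-3 - 1*3) - 38) = -1008/((-3 - 3) - 38) = -1008/(-6 - 38) = -1008/(-44) = -1008*(-1/44) = 252/11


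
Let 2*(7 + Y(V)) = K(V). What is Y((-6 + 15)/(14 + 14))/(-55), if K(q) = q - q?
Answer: 7/55 ≈ 0.12727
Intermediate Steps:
K(q) = 0
Y(V) = -7 (Y(V) = -7 + (1/2)*0 = -7 + 0 = -7)
Y((-6 + 15)/(14 + 14))/(-55) = -7/(-55) = -7*(-1/55) = 7/55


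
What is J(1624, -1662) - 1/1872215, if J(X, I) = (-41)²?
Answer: 3147193414/1872215 ≈ 1681.0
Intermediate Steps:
J(X, I) = 1681
J(1624, -1662) - 1/1872215 = 1681 - 1/1872215 = 3147193414/1872215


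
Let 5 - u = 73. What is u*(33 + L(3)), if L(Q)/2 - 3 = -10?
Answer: -1292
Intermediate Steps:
u = -68 (u = 5 - 1*73 = 5 - 73 = -68)
L(Q) = -14 (L(Q) = 6 + 2*(-10) = 6 - 20 = -14)
u*(33 + L(3)) = -68*(33 - 14) = -68*19 = -1292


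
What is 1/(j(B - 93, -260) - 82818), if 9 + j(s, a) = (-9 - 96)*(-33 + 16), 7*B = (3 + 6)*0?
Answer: -1/81042 ≈ -1.2339e-5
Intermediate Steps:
B = 0 (B = ((3 + 6)*0)/7 = (9*0)/7 = (1/7)*0 = 0)
j(s, a) = 1776 (j(s, a) = -9 + (-9 - 96)*(-33 + 16) = -9 - 105*(-17) = -9 + 1785 = 1776)
1/(j(B - 93, -260) - 82818) = 1/(1776 - 82818) = 1/(-81042) = -1/81042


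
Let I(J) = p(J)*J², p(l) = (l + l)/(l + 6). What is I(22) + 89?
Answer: 5947/7 ≈ 849.57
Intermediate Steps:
p(l) = 2*l/(6 + l) (p(l) = (2*l)/(6 + l) = 2*l/(6 + l))
I(J) = 2*J³/(6 + J) (I(J) = (2*J/(6 + J))*J² = 2*J³/(6 + J))
I(22) + 89 = 2*22³/(6 + 22) + 89 = 2*10648/28 + 89 = 2*10648*(1/28) + 89 = 5324/7 + 89 = 5947/7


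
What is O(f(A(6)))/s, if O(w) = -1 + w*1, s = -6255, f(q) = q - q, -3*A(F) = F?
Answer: 1/6255 ≈ 0.00015987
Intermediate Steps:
A(F) = -F/3
f(q) = 0
O(w) = -1 + w
O(f(A(6)))/s = (-1 + 0)/(-6255) = -1*(-1/6255) = 1/6255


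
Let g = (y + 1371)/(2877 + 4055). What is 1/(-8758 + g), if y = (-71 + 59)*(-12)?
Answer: -6932/60708941 ≈ -0.00011418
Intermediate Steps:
y = 144 (y = -12*(-12) = 144)
g = 1515/6932 (g = (144 + 1371)/(2877 + 4055) = 1515/6932 ≈ 0.21855)
1/(-8758 + g) = 1/(-8758 + 1515/6932) = 1/(-60708941/6932) = -6932/60708941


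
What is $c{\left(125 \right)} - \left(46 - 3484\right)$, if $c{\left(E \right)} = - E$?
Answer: $3313$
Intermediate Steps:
$c{\left(125 \right)} - \left(46 - 3484\right) = \left(-1\right) 125 - \left(46 - 3484\right) = -125 - \left(46 - 3484\right) = -125 - -3438 = -125 + 3438 = 3313$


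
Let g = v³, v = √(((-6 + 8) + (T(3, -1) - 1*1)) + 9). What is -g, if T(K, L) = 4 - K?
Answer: -11*√11 ≈ -36.483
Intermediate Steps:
v = √11 (v = √(((-6 + 8) + ((4 - 1*3) - 1*1)) + 9) = √((2 + ((4 - 3) - 1)) + 9) = √((2 + (1 - 1)) + 9) = √((2 + 0) + 9) = √(2 + 9) = √11 ≈ 3.3166)
g = 11*√11 (g = (√11)³ = 11*√11 ≈ 36.483)
-g = -11*√11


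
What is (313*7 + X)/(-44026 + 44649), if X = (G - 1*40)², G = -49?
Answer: 10112/623 ≈ 16.231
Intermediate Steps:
X = 7921 (X = (-49 - 1*40)² = (-49 - 40)² = (-89)² = 7921)
(313*7 + X)/(-44026 + 44649) = (313*7 + 7921)/(-44026 + 44649) = (2191 + 7921)/623 = 10112*(1/623) = 10112/623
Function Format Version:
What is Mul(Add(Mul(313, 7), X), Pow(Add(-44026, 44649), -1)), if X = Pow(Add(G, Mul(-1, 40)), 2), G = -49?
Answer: Rational(10112, 623) ≈ 16.231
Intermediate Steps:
X = 7921 (X = Pow(Add(-49, Mul(-1, 40)), 2) = Pow(Add(-49, -40), 2) = Pow(-89, 2) = 7921)
Mul(Add(Mul(313, 7), X), Pow(Add(-44026, 44649), -1)) = Mul(Add(Mul(313, 7), 7921), Pow(Add(-44026, 44649), -1)) = Mul(Add(2191, 7921), Pow(623, -1)) = Mul(10112, Rational(1, 623)) = Rational(10112, 623)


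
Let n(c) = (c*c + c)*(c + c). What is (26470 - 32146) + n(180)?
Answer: 11723124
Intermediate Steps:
n(c) = 2*c*(c + c²) (n(c) = (c² + c)*(2*c) = (c + c²)*(2*c) = 2*c*(c + c²))
(26470 - 32146) + n(180) = (26470 - 32146) + 2*180²*(1 + 180) = -5676 + 2*32400*181 = -5676 + 11728800 = 11723124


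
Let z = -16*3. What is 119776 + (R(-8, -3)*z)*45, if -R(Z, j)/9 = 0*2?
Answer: 119776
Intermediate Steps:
R(Z, j) = 0 (R(Z, j) = -0*2 = -9*0 = 0)
z = -48
119776 + (R(-8, -3)*z)*45 = 119776 + (0*(-48))*45 = 119776 + 0*45 = 119776 + 0 = 119776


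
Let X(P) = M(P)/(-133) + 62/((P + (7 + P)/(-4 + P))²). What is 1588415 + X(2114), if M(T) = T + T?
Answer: 601030738677278891601/378391520817499 ≈ 1.5884e+6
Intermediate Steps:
M(T) = 2*T
X(P) = 62/(P + (7 + P)/(-4 + P))² - 2*P/133 (X(P) = (2*P)/(-133) + 62/((P + (7 + P)/(-4 + P))²) = (2*P)*(-1/133) + 62/((P + (7 + P)/(-4 + P))²) = -2*P/133 + 62/(P + (7 + P)/(-4 + P))² = 62/(P + (7 + P)/(-4 + P))² - 2*P/133)
1588415 + X(2114) = 1588415 + (-2/133*2114 + 62*(-4 + 2114)²/(7 + 2114² - 3*2114)²) = 1588415 + (-604/19 + 62*2110²/(7 + 4468996 - 6342)²) = 1588415 + (-604/19 + 62*4452100/4462661²) = 1588415 + (-604/19 + 62*4452100*(1/19915343200921)) = 1588415 + (-604/19 + 276030200/19915343200921) = 1588415 - 12028862048782484/378391520817499 = 601030738677278891601/378391520817499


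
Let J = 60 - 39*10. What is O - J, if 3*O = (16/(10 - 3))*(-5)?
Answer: 6850/21 ≈ 326.19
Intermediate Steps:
O = -80/21 (O = ((16/(10 - 3))*(-5))/3 = ((16/7)*(-5))/3 = (1/3)*(-80/7) = -80/21 ≈ -3.8095)
J = -330 (J = 60 - 390 = -330)
O - J = -80/21 - 1*(-330) = -80/21 + 330 = 6850/21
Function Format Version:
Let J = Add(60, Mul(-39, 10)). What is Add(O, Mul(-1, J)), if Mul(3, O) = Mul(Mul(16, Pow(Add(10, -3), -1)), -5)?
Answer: Rational(6850, 21) ≈ 326.19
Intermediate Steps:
O = Rational(-80, 21) (O = Mul(Rational(1, 3), Mul(Mul(16, Pow(Add(10, -3), -1)), -5)) = Mul(Rational(1, 3), Mul(Mul(16, Pow(7, -1)), -5)) = Mul(Rational(1, 3), Mul(Mul(16, Rational(1, 7)), -5)) = Mul(Rational(1, 3), Mul(Rational(16, 7), -5)) = Mul(Rational(1, 3), Rational(-80, 7)) = Rational(-80, 21) ≈ -3.8095)
J = -330 (J = Add(60, -390) = -330)
Add(O, Mul(-1, J)) = Add(Rational(-80, 21), Mul(-1, -330)) = Add(Rational(-80, 21), 330) = Rational(6850, 21)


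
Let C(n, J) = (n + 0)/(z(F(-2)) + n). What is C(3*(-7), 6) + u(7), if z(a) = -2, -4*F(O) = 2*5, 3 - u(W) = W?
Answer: -71/23 ≈ -3.0870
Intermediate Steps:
u(W) = 3 - W
F(O) = -5/2
C(n, J) = n/(-2 + n) (C(n, J) = (n + 0)/(-2 + n) = n/(-2 + n))
C(3*(-7), 6) + u(7) = (3*(-7))/(-2 + 3*(-7)) + (3 - 1*7) = -21/(-2 - 21) + (3 - 7) = -21/(-23) - 4 = -21*(-1/23) - 4 = 21/23 - 4 = -71/23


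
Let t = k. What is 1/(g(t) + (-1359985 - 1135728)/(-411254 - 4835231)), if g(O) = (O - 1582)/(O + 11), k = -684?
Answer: 3530884405/13568149859 ≈ 0.26023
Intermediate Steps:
t = -684
g(O) = (-1582 + O)/(11 + O)
1/(g(t) + (-1359985 - 1135728)/(-411254 - 4835231)) = 1/((-1582 - 684)/(11 - 684) + (-1359985 - 1135728)/(-411254 - 4835231)) = 1/(-2266/(-673) - 2495713/(-5246485)) = 1/(-1/673*(-2266) - 2495713*(-1/5246485)) = 1/(2266/673 + 2495713/5246485) = 1/(13568149859/3530884405) = 3530884405/13568149859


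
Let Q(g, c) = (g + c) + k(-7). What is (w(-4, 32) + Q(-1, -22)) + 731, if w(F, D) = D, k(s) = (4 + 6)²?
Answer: 840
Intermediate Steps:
k(s) = 100 (k(s) = 10² = 100)
Q(g, c) = 100 + c + g (Q(g, c) = (g + c) + 100 = (c + g) + 100 = 100 + c + g)
(w(-4, 32) + Q(-1, -22)) + 731 = (32 + (100 - 22 - 1)) + 731 = (32 + 77) + 731 = 109 + 731 = 840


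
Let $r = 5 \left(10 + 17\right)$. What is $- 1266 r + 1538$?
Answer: $-169372$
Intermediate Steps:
$r = 135$ ($r = 5 \cdot 27 = 135$)
$- 1266 r + 1538 = \left(-1266\right) 135 + 1538 = -170910 + 1538 = -169372$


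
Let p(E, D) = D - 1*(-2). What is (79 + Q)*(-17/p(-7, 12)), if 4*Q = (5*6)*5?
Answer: -3961/28 ≈ -141.46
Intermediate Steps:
p(E, D) = 2 + D (p(E, D) = D + 2 = 2 + D)
Q = 75/2 (Q = ((5*6)*5)/4 = (30*5)/4 = (¼)*150 = 75/2 ≈ 37.500)
(79 + Q)*(-17/p(-7, 12)) = (79 + 75/2)*(-17/(2 + 12)) = 233*(-17/14)/2 = 233*(-17*1/14)/2 = (233/2)*(-17/14) = -3961/28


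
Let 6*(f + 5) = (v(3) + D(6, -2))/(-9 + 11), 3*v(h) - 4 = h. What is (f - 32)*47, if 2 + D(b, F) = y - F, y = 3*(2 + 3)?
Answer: -15040/9 ≈ -1671.1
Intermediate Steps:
y = 15 (y = 3*5 = 15)
v(h) = 4/3 + h/3
D(b, F) = 13 - F (D(b, F) = -2 + (15 - F) = 13 - F)
f = -32/9 (f = -5 + (((4/3 + (1/3)*3) + (13 - 1*(-2)))/(-9 + 11))/6 = -5 + (((4/3 + 1) + (13 + 2))/2)/6 = -5 + ((7/3 + 15)*(1/2))/6 = -5 + ((52/3)*(1/2))/6 = -5 + (1/6)*(26/3) = -5 + 13/9 = -32/9 ≈ -3.5556)
(f - 32)*47 = (-32/9 - 32)*47 = -320/9*47 = -15040/9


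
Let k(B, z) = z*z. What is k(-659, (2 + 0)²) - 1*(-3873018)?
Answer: 3873034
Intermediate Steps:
k(B, z) = z²
k(-659, (2 + 0)²) - 1*(-3873018) = ((2 + 0)²)² - 1*(-3873018) = (2²)² + 3873018 = 4² + 3873018 = 16 + 3873018 = 3873034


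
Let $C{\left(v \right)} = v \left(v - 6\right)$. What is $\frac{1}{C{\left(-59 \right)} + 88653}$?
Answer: $\frac{1}{92488} \approx 1.0812 \cdot 10^{-5}$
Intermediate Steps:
$C{\left(v \right)} = v \left(-6 + v\right)$
$\frac{1}{C{\left(-59 \right)} + 88653} = \frac{1}{- 59 \left(-6 - 59\right) + 88653} = \frac{1}{\left(-59\right) \left(-65\right) + 88653} = \frac{1}{3835 + 88653} = \frac{1}{92488}$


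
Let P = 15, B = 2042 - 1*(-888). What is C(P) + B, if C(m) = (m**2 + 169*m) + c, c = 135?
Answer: 5825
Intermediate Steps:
B = 2930 (B = 2042 + 888 = 2930)
C(m) = 135 + m**2 + 169*m (C(m) = (m**2 + 169*m) + 135 = 135 + m**2 + 169*m)
C(P) + B = (135 + 15**2 + 169*15) + 2930 = (135 + 225 + 2535) + 2930 = 2895 + 2930 = 5825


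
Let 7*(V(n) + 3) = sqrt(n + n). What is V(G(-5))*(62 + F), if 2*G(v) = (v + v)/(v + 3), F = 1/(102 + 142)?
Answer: -45387/244 + 15129*sqrt(5)/1708 ≈ -166.21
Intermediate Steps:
F = 1/244 ≈ 0.0040984
G(v) = v/(3 + v) (G(v) = ((v + v)/(v + 3))/2 = ((2*v)/(3 + v))/2 = (2*v/(3 + v))/2 = v/(3 + v))
V(n) = -3 + sqrt(2)*sqrt(n)/7 (V(n) = -3 + sqrt(n + n)/7 = -3 + sqrt(2*n)/7 = -3 + (sqrt(2)*sqrt(n))/7 = -3 + sqrt(2)*sqrt(n)/7)
V(G(-5))*(62 + F) = (-3 + sqrt(2)*sqrt(-5/(3 - 5))/7)*(62 + 1/244) = (-3 + sqrt(2)*sqrt(-5/(-2))/7)*(15129/244) = (-3 + sqrt(2)*sqrt(-5*(-1/2))/7)*(15129/244) = (-3 + sqrt(2)*sqrt(5/2)/7)*(15129/244) = (-3 + sqrt(2)*(sqrt(10)/2)/7)*(15129/244) = (-3 + sqrt(5)/7)*(15129/244) = -45387/244 + 15129*sqrt(5)/1708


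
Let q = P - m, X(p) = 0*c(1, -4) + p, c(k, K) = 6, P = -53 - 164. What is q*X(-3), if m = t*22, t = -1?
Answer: 585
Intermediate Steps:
P = -217
m = -22 (m = -1*22 = -22)
X(p) = p (X(p) = 0*6 + p = 0 + p = p)
q = -195 (q = -217 - 1*(-22) = -217 + 22 = -195)
q*X(-3) = -195*(-3) = 585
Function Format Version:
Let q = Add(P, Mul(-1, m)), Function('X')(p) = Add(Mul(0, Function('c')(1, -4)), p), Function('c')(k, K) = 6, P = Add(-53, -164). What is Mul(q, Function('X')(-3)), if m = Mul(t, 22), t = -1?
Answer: 585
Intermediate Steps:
P = -217
m = -22 (m = Mul(-1, 22) = -22)
Function('X')(p) = p (Function('X')(p) = Add(Mul(0, 6), p) = Add(0, p) = p)
q = -195 (q = Add(-217, Mul(-1, -22)) = Add(-217, 22) = -195)
Mul(q, Function('X')(-3)) = Mul(-195, -3) = 585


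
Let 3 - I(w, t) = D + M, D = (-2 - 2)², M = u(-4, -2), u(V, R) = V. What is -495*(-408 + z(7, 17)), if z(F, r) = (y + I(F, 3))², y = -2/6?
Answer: 158840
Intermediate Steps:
M = -4
D = 16 (D = (-4)² = 16)
I(w, t) = -9 (I(w, t) = 3 - (16 - 4) = 3 - 1*12 = 3 - 12 = -9)
y = -⅓ (y = -2*⅙ = -⅓ ≈ -0.33333)
z(F, r) = 784/9 (z(F, r) = (-⅓ - 9)² = (-28/3)² = 784/9)
-495*(-408 + z(7, 17)) = -495*(-408 + 784/9) = -495*(-2888/9) = 158840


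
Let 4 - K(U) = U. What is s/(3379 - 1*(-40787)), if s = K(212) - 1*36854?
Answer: -6177/7361 ≈ -0.83915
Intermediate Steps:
K(U) = 4 - U
s = -37062 (s = (4 - 1*212) - 1*36854 = (4 - 212) - 36854 = -208 - 36854 = -37062)
s/(3379 - 1*(-40787)) = -37062/(3379 - 1*(-40787)) = -37062/(3379 + 40787) = -37062/44166 = -37062*1/44166 = -6177/7361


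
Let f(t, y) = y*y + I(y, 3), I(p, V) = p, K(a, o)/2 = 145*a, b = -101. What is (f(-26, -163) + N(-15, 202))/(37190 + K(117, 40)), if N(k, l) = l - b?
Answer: 26709/71120 ≈ 0.37555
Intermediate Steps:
K(a, o) = 290*a (K(a, o) = 2*(145*a) = 290*a)
N(k, l) = 101 + l (N(k, l) = l - 1*(-101) = l + 101 = 101 + l)
f(t, y) = y + y**2 (f(t, y) = y*y + y = y**2 + y = y + y**2)
(f(-26, -163) + N(-15, 202))/(37190 + K(117, 40)) = (-163*(1 - 163) + (101 + 202))/(37190 + 290*117) = (-163*(-162) + 303)/(37190 + 33930) = (26406 + 303)/71120 = 26709*(1/71120) = 26709/71120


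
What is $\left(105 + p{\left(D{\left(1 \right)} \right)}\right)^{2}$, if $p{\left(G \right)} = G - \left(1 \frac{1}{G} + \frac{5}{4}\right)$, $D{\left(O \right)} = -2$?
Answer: $\frac{167281}{16} \approx 10455.0$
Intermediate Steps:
$p{\left(G \right)} = - \frac{5}{4} + G - \frac{1}{G}$ ($p{\left(G \right)} = G - \left(\frac{1}{G} + 5 \cdot \frac{1}{4}\right) = G - \left(\frac{1}{G} + \frac{5}{4}\right) = G - \left(\frac{5}{4} + \frac{1}{G}\right) = - \frac{5}{4} + G - \frac{1}{G}$)
$\left(105 + p{\left(D{\left(1 \right)} \right)}\right)^{2} = \left(105 - \frac{11}{4}\right)^{2} = \left(\frac{409}{4}\right)^{2} = \frac{167281}{16}$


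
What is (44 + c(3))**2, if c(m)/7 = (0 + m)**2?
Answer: 11449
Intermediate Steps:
c(m) = 7*m**2 (c(m) = 7*(0 + m)**2 = 7*m**2)
(44 + c(3))**2 = (44 + 7*3**2)**2 = (44 + 7*9)**2 = (44 + 63)**2 = 107**2 = 11449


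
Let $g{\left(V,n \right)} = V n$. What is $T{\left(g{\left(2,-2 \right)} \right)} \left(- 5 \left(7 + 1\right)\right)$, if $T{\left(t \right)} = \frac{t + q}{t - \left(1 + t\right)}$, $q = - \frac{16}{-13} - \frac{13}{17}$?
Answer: $- \frac{31240}{221} \approx -141.36$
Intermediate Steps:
$q = \frac{103}{221}$ ($q = \left(-16\right) \left(- \frac{1}{13}\right) - \frac{13}{17} = \frac{16}{13} - \frac{13}{17} = \frac{103}{221} \approx 0.46606$)
$T{\left(t \right)} = - \frac{103}{221} - t$ ($T{\left(t \right)} = \frac{t + \frac{103}{221}}{t - \left(1 + t\right)} = \frac{\frac{103}{221} + t}{-1} = \left(\frac{103}{221} + t\right) \left(-1\right) = - \frac{103}{221} - t$)
$T{\left(g{\left(2,-2 \right)} \right)} \left(- 5 \left(7 + 1\right)\right) = \left(- \frac{103}{221} - 2 \left(-2\right)\right) \left(- 5 \left(7 + 1\right)\right) = \left(- \frac{103}{221} - -4\right) \left(\left(-5\right) 8\right) = \left(- \frac{103}{221} + 4\right) \left(-40\right) = \frac{781}{221} \left(-40\right) = - \frac{31240}{221}$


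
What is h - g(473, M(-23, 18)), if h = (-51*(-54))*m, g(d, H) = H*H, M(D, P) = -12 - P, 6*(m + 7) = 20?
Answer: -10998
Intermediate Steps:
m = -11/3 (m = -7 + (1/6)*20 = -7 + 10/3 = -11/3 ≈ -3.6667)
g(d, H) = H**2
h = -10098 (h = -51*(-54)*(-11/3) = 2754*(-11/3) = -10098)
h - g(473, M(-23, 18)) = -10098 - (-12 - 1*18)**2 = -10098 - (-12 - 18)**2 = -10098 - 1*(-30)**2 = -10098 - 1*900 = -10098 - 900 = -10998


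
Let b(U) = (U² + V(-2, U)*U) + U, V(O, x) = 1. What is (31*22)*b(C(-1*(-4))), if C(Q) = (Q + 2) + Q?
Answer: 81840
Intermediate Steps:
C(Q) = 2 + 2*Q (C(Q) = (2 + Q) + Q = 2 + 2*Q)
b(U) = U² + 2*U (b(U) = (U² + 1*U) + U = (U² + U) + U = (U + U²) + U = U² + 2*U)
(31*22)*b(C(-1*(-4))) = (31*22)*((2 + 2*(-1*(-4)))*(2 + (2 + 2*(-1*(-4))))) = 682*((2 + 2*4)*(2 + (2 + 2*4))) = 682*((2 + 8)*(2 + (2 + 8))) = 682*(10*(2 + 10)) = 682*(10*12) = 682*120 = 81840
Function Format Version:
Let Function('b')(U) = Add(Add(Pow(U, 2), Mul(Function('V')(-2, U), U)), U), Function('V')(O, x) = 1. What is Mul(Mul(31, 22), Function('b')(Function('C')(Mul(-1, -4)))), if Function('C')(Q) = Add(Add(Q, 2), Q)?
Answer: 81840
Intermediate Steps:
Function('C')(Q) = Add(2, Mul(2, Q)) (Function('C')(Q) = Add(Add(2, Q), Q) = Add(2, Mul(2, Q)))
Function('b')(U) = Add(Pow(U, 2), Mul(2, U)) (Function('b')(U) = Add(Add(Pow(U, 2), Mul(1, U)), U) = Add(Add(Pow(U, 2), U), U) = Add(Add(U, Pow(U, 2)), U) = Add(Pow(U, 2), Mul(2, U)))
Mul(Mul(31, 22), Function('b')(Function('C')(Mul(-1, -4)))) = Mul(Mul(31, 22), Mul(Add(2, Mul(2, Mul(-1, -4))), Add(2, Add(2, Mul(2, Mul(-1, -4)))))) = Mul(682, Mul(Add(2, Mul(2, 4)), Add(2, Add(2, Mul(2, 4))))) = Mul(682, Mul(Add(2, 8), Add(2, Add(2, 8)))) = Mul(682, Mul(10, Add(2, 10))) = Mul(682, Mul(10, 12)) = Mul(682, 120) = 81840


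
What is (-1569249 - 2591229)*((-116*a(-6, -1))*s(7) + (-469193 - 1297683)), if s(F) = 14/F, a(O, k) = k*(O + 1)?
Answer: 7355874881208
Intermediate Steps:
a(O, k) = k*(1 + O)
(-1569249 - 2591229)*((-116*a(-6, -1))*s(7) + (-469193 - 1297683)) = (-1569249 - 2591229)*((-(-116)*(1 - 6))*(14/7) + (-469193 - 1297683)) = -4160478*((-(-116)*(-5))*(14*(1/7)) - 1766876) = -4160478*(-116*5*2 - 1766876) = -4160478*(-580*2 - 1766876) = -4160478*(-1160 - 1766876) = -4160478*(-1768036) = 7355874881208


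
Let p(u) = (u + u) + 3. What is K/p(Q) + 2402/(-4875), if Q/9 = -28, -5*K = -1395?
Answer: -854509/814125 ≈ -1.0496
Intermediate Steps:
K = 279 (K = -1/5*(-1395) = 279)
Q = -252 (Q = 9*(-28) = -252)
p(u) = 3 + 2*u (p(u) = 2*u + 3 = 3 + 2*u)
K/p(Q) + 2402/(-4875) = 279/(3 + 2*(-252)) + 2402/(-4875) = 279/(3 - 504) + 2402*(-1/4875) = 279/(-501) - 2402/4875 = 279*(-1/501) - 2402/4875 = -93/167 - 2402/4875 = -854509/814125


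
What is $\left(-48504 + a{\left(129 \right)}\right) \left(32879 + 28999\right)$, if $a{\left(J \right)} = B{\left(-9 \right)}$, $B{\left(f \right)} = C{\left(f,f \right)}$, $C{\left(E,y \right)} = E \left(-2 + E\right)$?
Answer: $-2995204590$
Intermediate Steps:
$B{\left(f \right)} = f \left(-2 + f\right)$
$a{\left(J \right)} = 99$ ($a{\left(J \right)} = - 9 \left(-2 - 9\right) = \left(-9\right) \left(-11\right) = 99$)
$\left(-48504 + a{\left(129 \right)}\right) \left(32879 + 28999\right) = \left(-48504 + 99\right) \left(32879 + 28999\right) = \left(-48405\right) 61878 = -2995204590$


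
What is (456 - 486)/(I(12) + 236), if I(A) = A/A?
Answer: -10/79 ≈ -0.12658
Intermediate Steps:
I(A) = 1
(456 - 486)/(I(12) + 236) = (456 - 486)/(1 + 236) = -30/237 = -30*1/237 = -10/79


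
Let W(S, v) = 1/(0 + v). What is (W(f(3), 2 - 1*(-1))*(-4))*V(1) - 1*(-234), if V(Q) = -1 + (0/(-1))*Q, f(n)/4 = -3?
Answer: 706/3 ≈ 235.33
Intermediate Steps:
f(n) = -12 (f(n) = 4*(-3) = -12)
W(S, v) = 1/v
V(Q) = -1 (V(Q) = -1 + (0*(-1))*Q = -1 + 0*Q = -1 + 0 = -1)
(W(f(3), 2 - 1*(-1))*(-4))*V(1) - 1*(-234) = (-4/(2 - 1*(-1)))*(-1) - 1*(-234) = (-4/(2 + 1))*(-1) + 234 = (-4/3)*(-1) + 234 = ((⅓)*(-4))*(-1) + 234 = -4/3*(-1) + 234 = 4/3 + 234 = 706/3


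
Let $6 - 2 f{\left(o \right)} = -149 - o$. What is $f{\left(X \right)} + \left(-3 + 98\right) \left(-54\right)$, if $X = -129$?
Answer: $-5117$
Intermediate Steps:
$f{\left(o \right)} = \frac{155}{2} + \frac{o}{2}$ ($f{\left(o \right)} = 3 - \frac{-149 - o}{2} = 3 + \left(\frac{149}{2} + \frac{o}{2}\right) = \frac{155}{2} + \frac{o}{2}$)
$f{\left(X \right)} + \left(-3 + 98\right) \left(-54\right) = \left(\frac{155}{2} + \frac{1}{2} \left(-129\right)\right) + \left(-3 + 98\right) \left(-54\right) = \left(\frac{155}{2} - \frac{129}{2}\right) + 95 \left(-54\right) = 13 - 5130 = -5117$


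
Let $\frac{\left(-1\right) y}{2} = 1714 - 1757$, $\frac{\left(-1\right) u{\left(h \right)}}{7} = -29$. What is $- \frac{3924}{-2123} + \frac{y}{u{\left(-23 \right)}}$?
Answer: $\frac{979150}{430969} \approx 2.272$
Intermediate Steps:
$u{\left(h \right)} = 203$ ($u{\left(h \right)} = \left(-7\right) \left(-29\right) = 203$)
$y = 86$ ($y = - 2 \left(1714 - 1757\right) = \left(-2\right) \left(-43\right) = 86$)
$- \frac{3924}{-2123} + \frac{y}{u{\left(-23 \right)}} = - \frac{3924}{-2123} + \frac{86}{203} = \left(-3924\right) \left(- \frac{1}{2123}\right) + 86 \cdot \frac{1}{203} = \frac{3924}{2123} + \frac{86}{203} = \frac{979150}{430969}$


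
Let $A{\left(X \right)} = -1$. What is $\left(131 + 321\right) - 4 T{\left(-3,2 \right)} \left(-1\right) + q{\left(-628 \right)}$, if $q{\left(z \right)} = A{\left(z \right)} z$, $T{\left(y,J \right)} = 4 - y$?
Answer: $13284$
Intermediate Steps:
$q{\left(z \right)} = - z$
$\left(131 + 321\right) - 4 T{\left(-3,2 \right)} \left(-1\right) + q{\left(-628 \right)} = \left(131 + 321\right) - 4 \left(4 - -3\right) \left(-1\right) - -628 = 452 - 4 \left(4 + 3\right) \left(-1\right) + 628 = 452 \left(-4\right) 7 \left(-1\right) + 628 = 452 \left(\left(-28\right) \left(-1\right)\right) + 628 = 452 \cdot 28 + 628 = 12656 + 628 = 13284$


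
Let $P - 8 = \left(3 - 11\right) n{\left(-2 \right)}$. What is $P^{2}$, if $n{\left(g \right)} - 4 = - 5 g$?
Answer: $10816$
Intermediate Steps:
$n{\left(g \right)} = 4 - 5 g$
$P = -104$ ($P = 8 + \left(3 - 11\right) \left(4 - -10\right) = 8 - 8 \left(4 + 10\right) = 8 - 112 = -104$)
$P^{2} = \left(-104\right)^{2} = 10816$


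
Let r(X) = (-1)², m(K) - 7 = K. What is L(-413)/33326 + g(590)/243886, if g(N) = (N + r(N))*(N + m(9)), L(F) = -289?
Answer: 30114443/20628794 ≈ 1.4598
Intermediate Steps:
m(K) = 7 + K
r(X) = 1
g(N) = (1 + N)*(16 + N) (g(N) = (N + 1)*(N + (7 + 9)) = (1 + N)*(N + 16) = (1 + N)*(16 + N))
L(-413)/33326 + g(590)/243886 = -289/33326 + (16 + 590² + 17*590)/243886 = -289*1/33326 + (16 + 348100 + 10030)*(1/243886) = -289/33326 + 358146*(1/243886) = -289/33326 + 909/619 = 30114443/20628794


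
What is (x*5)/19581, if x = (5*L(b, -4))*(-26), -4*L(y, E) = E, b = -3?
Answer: -650/19581 ≈ -0.033195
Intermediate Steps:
L(y, E) = -E/4
x = -130 (x = (5*(-¼*(-4)))*(-26) = (5*1)*(-26) = 5*(-26) = -130)
(x*5)/19581 = -130*5/19581 = -650*1/19581 = -650/19581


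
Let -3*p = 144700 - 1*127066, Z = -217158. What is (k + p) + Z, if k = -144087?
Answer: -367123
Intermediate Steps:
p = -5878 (p = -(144700 - 1*127066)/3 = -(144700 - 127066)/3 = -⅓*17634 = -5878)
(k + p) + Z = (-144087 - 5878) - 217158 = -149965 - 217158 = -367123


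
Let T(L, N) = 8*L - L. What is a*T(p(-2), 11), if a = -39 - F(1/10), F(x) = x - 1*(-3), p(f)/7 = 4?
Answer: -41258/5 ≈ -8251.6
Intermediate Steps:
p(f) = 28 (p(f) = 7*4 = 28)
T(L, N) = 7*L
F(x) = 3 + x (F(x) = x + 3 = 3 + x)
a = -421/10 (a = -39 - (3 + 1/10) = -39 - (3 + ⅒) = -39 - 1*31/10 = -39 - 31/10 = -421/10 ≈ -42.100)
a*T(p(-2), 11) = -2947*28/10 = -421/10*196 = -41258/5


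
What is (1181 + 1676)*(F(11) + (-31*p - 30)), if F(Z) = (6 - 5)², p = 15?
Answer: -1411358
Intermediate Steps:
F(Z) = 1 (F(Z) = 1² = 1)
(1181 + 1676)*(F(11) + (-31*p - 30)) = (1181 + 1676)*(1 + (-31*15 - 30)) = 2857*(1 + (-465 - 30)) = 2857*(1 - 495) = 2857*(-494) = -1411358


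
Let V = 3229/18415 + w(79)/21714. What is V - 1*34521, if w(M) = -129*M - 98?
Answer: -13803800681939/399863310 ≈ -34521.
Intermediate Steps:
w(M) = -98 - 129*M
V = -119357429/399863310 (V = 3229/18415 + (-98 - 129*79)/21714 = 3229*(1/18415) + (-98 - 10191)*(1/21714) = 3229/18415 - 10289*1/21714 = 3229/18415 - 10289/21714 = -119357429/399863310 ≈ -0.29850)
V - 1*34521 = -119357429/399863310 - 1*34521 = -119357429/399863310 - 34521 = -13803800681939/399863310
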